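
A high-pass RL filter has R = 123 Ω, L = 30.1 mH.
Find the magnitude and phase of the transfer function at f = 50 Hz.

Step 1 — Angular frequency: ω = 2π·50 = 314.2 rad/s.
Step 2 — Transfer function: H(jω) = jωL/(R + jωL).
Step 3 — Numerator jωL = j·9.456; denominator R + jωL = 123 + j9.456.
Step 4 — H = 0.005876 + j0.07643.
Step 5 — Magnitude: |H| = 0.07665 (-22.3 dB); phase: φ = 85.6°.

|H| = 0.07665 (-22.3 dB), φ = 85.6°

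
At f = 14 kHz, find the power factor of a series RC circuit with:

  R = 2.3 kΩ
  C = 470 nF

Step 1 — Angular frequency: ω = 2π·f = 2π·1.4e+04 = 8.796e+04 rad/s.
Step 2 — Component impedances:
  R: Z = R = 2300 Ω
  C: Z = 1/(jωC) = -j/(ω·C) = 0 - j24.19 Ω
Step 3 — Series combination: Z_total = R + C = 2300 - j24.19 Ω = 2300∠-0.6° Ω.
Step 4 — Power factor: PF = cos(φ) = Re(Z)/|Z| = 2300/2300.13 = 0.9999.
Step 5 — Type: Im(Z) = -24.19 ⇒ leading (phase φ = -0.6°).

PF = 0.9999 (leading, φ = -0.6°)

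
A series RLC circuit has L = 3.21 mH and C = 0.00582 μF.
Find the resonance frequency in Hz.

Step 1 — Resonance condition Im(Z)=0 gives ω₀ = 1/√(LC).
Step 2 — ω₀ = 1/√(0.00321·5.82e-09) = 2.314e+05 rad/s.
Step 3 — f₀ = ω₀/(2π) = 3.682e+04 Hz.

f₀ = 3.682e+04 Hz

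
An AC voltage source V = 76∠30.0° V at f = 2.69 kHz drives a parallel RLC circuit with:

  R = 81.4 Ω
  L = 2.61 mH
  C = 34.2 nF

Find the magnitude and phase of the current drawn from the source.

Step 1 — Angular frequency: ω = 2π·f = 2π·2690 = 1.69e+04 rad/s.
Step 2 — Component impedances:
  R: Z = R = 81.4 Ω
  L: Z = jωL = j·1.69e+04·0.00261 = 0 + j44.11 Ω
  C: Z = 1/(jωC) = -j/(ω·C) = 0 - j1730 Ω
Step 3 — Parallel combination: 1/Z_total = 1/R + 1/L + 1/C; Z_total = 19.23 + j34.58 Ω = 39.56∠60.9° Ω.
Step 4 — Source phasor: V = 76∠30.0° V = 65.82 + j38 V.
Step 5 — Ohm's law: I = V / Z_total = (65.82 + j38) / (19.23 + j34.58) = 1.648 - j0.9871 A.
Step 6 — Convert to polar: |I| = 1.921 A, ∠I = -30.9°.

I = 1.921∠-30.9° A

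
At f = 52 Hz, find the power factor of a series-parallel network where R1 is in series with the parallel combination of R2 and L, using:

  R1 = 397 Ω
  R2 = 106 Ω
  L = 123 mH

Step 1 — Angular frequency: ω = 2π·f = 2π·52 = 326.7 rad/s.
Step 2 — Component impedances:
  R1: Z = R = 397 Ω
  R2: Z = R = 106 Ω
  L: Z = jωL = j·326.7·0.123 = 0 + j40.19 Ω
Step 3 — Parallel branch: R2 || L = 1/(1/R2 + 1/L) = 13.32 + j35.14 Ω.
Step 4 — Series with R1: Z_total = R1 + (R2 || L) = 410.3 + j35.14 Ω = 411.8∠4.9° Ω.
Step 5 — Power factor: PF = cos(φ) = Re(Z)/|Z| = 410.3/411.8 = 0.9964.
Step 6 — Type: Im(Z) = 35.14 ⇒ lagging (phase φ = 4.9°).

PF = 0.9964 (lagging, φ = 4.9°)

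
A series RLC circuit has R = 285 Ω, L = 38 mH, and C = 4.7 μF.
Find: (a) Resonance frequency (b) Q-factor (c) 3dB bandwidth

Step 1 — Resonance: ω₀ = 1/√(LC) = 1/√(0.038·4.7e-06) = 2366 rad/s.
Step 2 — f₀ = ω₀/(2π) = 376.6 Hz.
Step 3 — Series Q: Q = ω₀L/R = 2366·0.038/285 = 0.3155.
Step 4 — Bandwidth: Δω = ω₀/Q = 7500 rad/s; BW = Δω/(2π) = 1194 Hz.

(a) f₀ = 376.6 Hz  (b) Q = 0.3155  (c) BW = 1194 Hz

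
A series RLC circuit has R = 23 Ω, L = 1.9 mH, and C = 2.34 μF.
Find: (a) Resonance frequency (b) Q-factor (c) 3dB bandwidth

Step 1 — Resonance: ω₀ = 1/√(LC) = 1/√(0.0019·2.34e-06) = 1.5e+04 rad/s.
Step 2 — f₀ = ω₀/(2π) = 2387 Hz.
Step 3 — Series Q: Q = ω₀L/R = 1.5e+04·0.0019/23 = 1.239.
Step 4 — Bandwidth: Δω = ω₀/Q = 1.211e+04 rad/s; BW = Δω/(2π) = 1927 Hz.

(a) f₀ = 2387 Hz  (b) Q = 1.239  (c) BW = 1927 Hz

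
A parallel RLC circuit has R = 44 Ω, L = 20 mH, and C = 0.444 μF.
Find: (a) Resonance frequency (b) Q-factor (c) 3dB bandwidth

Step 1 — Resonance: ω₀ = 1/√(LC) = 1/√(0.02·4.44e-07) = 1.061e+04 rad/s.
Step 2 — f₀ = ω₀/(2π) = 1689 Hz.
Step 3 — Parallel Q: Q = R/(ω₀L) = 44/(1.061e+04·0.02) = 0.2073.
Step 4 — Bandwidth: Δω = ω₀/Q = 5.119e+04 rad/s; BW = Δω/(2π) = 8147 Hz.

(a) f₀ = 1689 Hz  (b) Q = 0.2073  (c) BW = 8147 Hz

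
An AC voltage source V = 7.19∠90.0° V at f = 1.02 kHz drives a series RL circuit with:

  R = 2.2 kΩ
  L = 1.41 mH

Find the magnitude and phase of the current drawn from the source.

Step 1 — Angular frequency: ω = 2π·f = 2π·1020 = 6409 rad/s.
Step 2 — Component impedances:
  R: Z = R = 2200 Ω
  L: Z = jωL = j·6409·0.00141 = 0 + j9.036 Ω
Step 3 — Series combination: Z_total = R + L = 2200 + j9.036 Ω = 2200∠0.2° Ω.
Step 4 — Source phasor: V = 7.19∠90.0° V = 0 + j7.19 V.
Step 5 — Ohm's law: I = V / Z_total = (0 + j7.19) / (2200 + j9.036) = 1.342e-05 + j0.003268 A.
Step 6 — Convert to polar: |I| = 0.003268 A, ∠I = 89.8°.

I = 0.003268∠89.8° A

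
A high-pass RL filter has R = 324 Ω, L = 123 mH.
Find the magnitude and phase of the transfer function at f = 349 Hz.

Step 1 — Angular frequency: ω = 2π·349 = 2193 rad/s.
Step 2 — Transfer function: H(jω) = jωL/(R + jωL).
Step 3 — Numerator jωL = j·269.7; denominator R + jωL = 324 + j269.7.
Step 4 — H = 0.4093 + j0.4917.
Step 5 — Magnitude: |H| = 0.6398 (-3.9 dB); phase: φ = 50.2°.

|H| = 0.6398 (-3.9 dB), φ = 50.2°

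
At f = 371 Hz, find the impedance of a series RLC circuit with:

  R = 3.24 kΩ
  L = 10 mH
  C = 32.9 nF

Step 1 — Angular frequency: ω = 2π·f = 2π·371 = 2331 rad/s.
Step 2 — Component impedances:
  R: Z = R = 3240 Ω
  L: Z = jωL = j·2331·0.01 = 0 + j23.31 Ω
  C: Z = 1/(jωC) = -j/(ω·C) = 0 - j1.304e+04 Ω
Step 3 — Series combination: Z_total = R + L + C = 3240 - j1.302e+04 Ω = 1.341e+04∠-76.0° Ω.

Z = 3240 - j1.302e+04 Ω = 1.341e+04∠-76.0° Ω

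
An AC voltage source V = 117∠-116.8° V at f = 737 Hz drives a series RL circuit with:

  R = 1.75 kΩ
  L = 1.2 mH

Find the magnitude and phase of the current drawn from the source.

Step 1 — Angular frequency: ω = 2π·f = 2π·737 = 4631 rad/s.
Step 2 — Component impedances:
  R: Z = R = 1750 Ω
  L: Z = jωL = j·4631·0.0012 = 0 + j5.557 Ω
Step 3 — Series combination: Z_total = R + L = 1750 + j5.557 Ω = 1750∠0.2° Ω.
Step 4 — Source phasor: V = 117∠-116.8° V = -52.75 - j104.4 V.
Step 5 — Ohm's law: I = V / Z_total = (-52.75 - j104.4) / (1750 + j5.557) = -0.03033 - j0.05958 A.
Step 6 — Convert to polar: |I| = 0.06686 A, ∠I = -117.0°.

I = 0.06686∠-117.0° A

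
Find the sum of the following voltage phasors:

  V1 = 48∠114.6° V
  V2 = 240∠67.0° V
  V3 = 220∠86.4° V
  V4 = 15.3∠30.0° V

Step 1 — Convert each phasor to rectangular form:
  V1 = 48·(cos(114.6°) + j·sin(114.6°)) = -19.98 + j43.64 V
  V2 = 240·(cos(67.0°) + j·sin(67.0°)) = 93.78 + j220.9 V
  V3 = 220·(cos(86.4°) + j·sin(86.4°)) = 13.81 + j219.6 V
  V4 = 15.3·(cos(30.0°) + j·sin(30.0°)) = 13.25 + j7.65 V
Step 2 — Sum components: V_total = 100.9 + j491.8 V.
Step 3 — Convert to polar: |V_total| = 502 V, ∠V_total = 78.4°.

V_total = 502∠78.4° V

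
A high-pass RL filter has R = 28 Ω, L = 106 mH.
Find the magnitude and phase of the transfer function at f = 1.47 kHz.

Step 1 — Angular frequency: ω = 2π·1470 = 9236 rad/s.
Step 2 — Transfer function: H(jω) = jωL/(R + jωL).
Step 3 — Numerator jωL = j·979; denominator R + jωL = 28 + j979.
Step 4 — H = 0.9992 + j0.02858.
Step 5 — Magnitude: |H| = 0.9996 (-0.0 dB); phase: φ = 1.6°.

|H| = 0.9996 (-0.0 dB), φ = 1.6°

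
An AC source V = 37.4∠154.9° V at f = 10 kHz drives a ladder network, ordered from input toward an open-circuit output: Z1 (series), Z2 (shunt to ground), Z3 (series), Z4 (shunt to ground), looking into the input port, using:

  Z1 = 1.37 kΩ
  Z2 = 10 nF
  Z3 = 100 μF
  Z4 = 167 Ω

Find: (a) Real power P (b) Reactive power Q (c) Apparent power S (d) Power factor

Step 1 — Angular frequency: ω = 2π·f = 2π·1e+04 = 6.283e+04 rad/s.
Step 2 — Component impedances:
  Z1: Z = R = 1370 Ω
  Z2: Z = 1/(jωC) = -j/(ω·C) = 0 - j1592 Ω
  Z3: Z = 1/(jωC) = -j/(ω·C) = 0 - j0.1592 Ω
  Z4: Z = R = 167 Ω
Step 3 — Ladder network (open output): work backward from the far end, alternating series and parallel combinations. Z_in = 1535 - j17.49 Ω = 1535∠-0.7° Ω.
Step 4 — Source phasor: V = 37.4∠154.9° V = -33.87 + j15.87 V.
Step 5 — Current: I = V / Z = -0.02218 + j0.01008 A = 0.02436∠155.6° A.
Step 6 — Complex power: S = V·I* = 0.911 - j0.01038 VA.
Step 7 — Real power: P = Re(S) = 0.911 W.
Step 8 — Reactive power: Q = Im(S) = -0.01038 VAR.
Step 9 — Apparent power: |S| = 0.9111 VA.
Step 10 — Power factor: PF = P/|S| = 0.9999 (leading).

(a) P = 0.911 W  (b) Q = -0.01038 VAR  (c) S = 0.9111 VA  (d) PF = 0.9999 (leading)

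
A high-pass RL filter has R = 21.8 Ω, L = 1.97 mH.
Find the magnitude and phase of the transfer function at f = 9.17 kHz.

Step 1 — Angular frequency: ω = 2π·9170 = 5.762e+04 rad/s.
Step 2 — Transfer function: H(jω) = jωL/(R + jωL).
Step 3 — Numerator jωL = j·113.5; denominator R + jωL = 21.8 + j113.5.
Step 4 — H = 0.9644 + j0.1852.
Step 5 — Magnitude: |H| = 0.9821 (-0.2 dB); phase: φ = 10.9°.

|H| = 0.9821 (-0.2 dB), φ = 10.9°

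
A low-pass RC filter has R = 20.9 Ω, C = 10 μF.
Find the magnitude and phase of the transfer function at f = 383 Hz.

Step 1 — Angular frequency: ω = 2π·383 = 2406 rad/s.
Step 2 — Transfer function: H(jω) = 1/(1 + jωRC).
Step 3 — Denominator: 1 + jωRC = 1 + j·2406·20.9·1e-05 = 1 + j0.503.
Step 4 — H = 0.7981 - j0.4014.
Step 5 — Magnitude: |H| = 0.8934 (-1.0 dB); phase: φ = -26.7°.

|H| = 0.8934 (-1.0 dB), φ = -26.7°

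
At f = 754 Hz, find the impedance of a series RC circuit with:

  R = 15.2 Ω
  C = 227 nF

Step 1 — Angular frequency: ω = 2π·f = 2π·754 = 4738 rad/s.
Step 2 — Component impedances:
  R: Z = R = 15.2 Ω
  C: Z = 1/(jωC) = -j/(ω·C) = 0 - j929.9 Ω
Step 3 — Series combination: Z_total = R + C = 15.2 - j929.9 Ω = 930∠-89.1° Ω.

Z = 15.2 - j929.9 Ω = 930∠-89.1° Ω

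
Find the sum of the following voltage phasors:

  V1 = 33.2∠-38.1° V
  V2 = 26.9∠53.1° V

Step 1 — Convert each phasor to rectangular form:
  V1 = 33.2·(cos(-38.1°) + j·sin(-38.1°)) = 26.13 - j20.49 V
  V2 = 26.9·(cos(53.1°) + j·sin(53.1°)) = 16.15 + j21.51 V
Step 2 — Sum components: V_total = 42.28 + j1.026 V.
Step 3 — Convert to polar: |V_total| = 42.29 V, ∠V_total = 1.4°.

V_total = 42.29∠1.4° V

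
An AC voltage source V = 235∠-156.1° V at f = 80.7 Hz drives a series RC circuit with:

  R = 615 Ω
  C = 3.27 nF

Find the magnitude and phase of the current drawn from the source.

Step 1 — Angular frequency: ω = 2π·f = 2π·80.7 = 507.1 rad/s.
Step 2 — Component impedances:
  R: Z = R = 615 Ω
  C: Z = 1/(jωC) = -j/(ω·C) = 0 - j6.031e+05 Ω
Step 3 — Series combination: Z_total = R + C = 615 - j6.031e+05 Ω = 6.031e+05∠-89.9° Ω.
Step 4 — Source phasor: V = 235∠-156.1° V = -214.8 - j95.21 V.
Step 5 — Ohm's law: I = V / Z_total = (-214.8 - j95.21) / (615 - j6.031e+05) = 0.0001575 - j0.0003564 A.
Step 6 — Convert to polar: |I| = 0.0003896 A, ∠I = -66.2°.

I = 0.0003896∠-66.2° A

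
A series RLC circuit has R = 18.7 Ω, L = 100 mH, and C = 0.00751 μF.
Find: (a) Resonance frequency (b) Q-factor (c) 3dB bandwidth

Step 1 — Resonance condition Im(Z)=0 gives ω₀ = 1/√(LC).
Step 2 — ω₀ = 1/√(0.1·7.51e-09) = 3.649e+04 rad/s.
Step 3 — f₀ = ω₀/(2π) = 5808 Hz.
Step 4 — Series Q: Q = ω₀L/R = 3.649e+04·0.1/18.7 = 195.1.
Step 5 — 3dB bandwidth: Δω = ω₀/Q = 187 rad/s; BW = Δω/(2π) = 29.76 Hz.

(a) f₀ = 5808 Hz  (b) Q = 195.1  (c) BW = 29.76 Hz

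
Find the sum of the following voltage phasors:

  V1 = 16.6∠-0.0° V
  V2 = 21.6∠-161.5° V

Step 1 — Convert each phasor to rectangular form:
  V1 = 16.6·(cos(-0.0°) + j·sin(-0.0°)) = 16.6 V
  V2 = 21.6·(cos(-161.5°) + j·sin(-161.5°)) = -20.48 - j6.854 V
Step 2 — Sum components: V_total = -3.884 - j6.854 V.
Step 3 — Convert to polar: |V_total| = 7.878 V, ∠V_total = -119.5°.

V_total = 7.878∠-119.5° V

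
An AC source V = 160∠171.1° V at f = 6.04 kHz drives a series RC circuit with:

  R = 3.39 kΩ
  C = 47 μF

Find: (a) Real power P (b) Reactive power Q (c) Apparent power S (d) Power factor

Step 1 — Angular frequency: ω = 2π·f = 2π·6040 = 3.795e+04 rad/s.
Step 2 — Component impedances:
  R: Z = R = 3390 Ω
  C: Z = 1/(jωC) = -j/(ω·C) = 0 - j0.5606 Ω
Step 3 — Series combination: Z_total = R + C = 3390 - j0.5606 Ω = 3390∠-0.0° Ω.
Step 4 — Source phasor: V = 160∠171.1° V = -158.1 + j24.75 V.
Step 5 — Current: I = V / Z = -0.04663 + j0.007294 A = 0.0472∠171.1° A.
Step 6 — Complex power: S = V·I* = 7.552 - j0.001249 VA.
Step 7 — Real power: P = Re(S) = 7.552 W.
Step 8 — Reactive power: Q = Im(S) = -0.001249 VAR.
Step 9 — Apparent power: |S| = 7.552 VA.
Step 10 — Power factor: PF = P/|S| = 1 (leading).

(a) P = 7.552 W  (b) Q = -0.001249 VAR  (c) S = 7.552 VA  (d) PF = 1 (leading)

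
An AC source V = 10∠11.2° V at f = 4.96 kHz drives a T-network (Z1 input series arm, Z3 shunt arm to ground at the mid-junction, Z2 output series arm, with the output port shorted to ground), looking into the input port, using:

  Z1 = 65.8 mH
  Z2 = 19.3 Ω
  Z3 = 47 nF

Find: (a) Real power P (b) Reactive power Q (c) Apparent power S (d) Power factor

Step 1 — Angular frequency: ω = 2π·f = 2π·4960 = 3.116e+04 rad/s.
Step 2 — Component impedances:
  Z1: Z = jωL = j·3.116e+04·0.0658 = 0 + j2051 Ω
  Z2: Z = R = 19.3 Ω
  Z3: Z = 1/(jωC) = -j/(ω·C) = 0 - j682.7 Ω
Step 3 — With the output port shorted to ground, the output series arm Z2 runs from the junction to ground; the shunt arm Z3 also runs from the junction to ground. They appear in parallel: Z3 || Z2 = 19.28 - j0.5452 Ω.
Step 4 — Series with input arm Z1: Z_in = Z1 + (Z3 || Z2) = 19.28 + j2050 Ω = 2050∠89.5° Ω.
Step 5 — Source phasor: V = 10∠11.2° V = 9.81 + j1.942 V.
Step 6 — Current: I = V / Z = 0.0009924 - j0.004776 A = 0.004878∠-78.3° A.
Step 7 — Complex power: S = V·I* = 0.0004588 + j0.04877 VA.
Step 8 — Real power: P = Re(S) = 0.0004588 W.
Step 9 — Reactive power: Q = Im(S) = 0.04877 VAR.
Step 10 — Apparent power: |S| = 0.04878 VA.
Step 11 — Power factor: PF = P/|S| = 0.009406 (lagging).

(a) P = 0.0004588 W  (b) Q = 0.04877 VAR  (c) S = 0.04878 VA  (d) PF = 0.009406 (lagging)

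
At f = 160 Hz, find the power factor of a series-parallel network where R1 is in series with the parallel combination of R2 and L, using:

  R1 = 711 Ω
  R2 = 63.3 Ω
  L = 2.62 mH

Step 1 — Angular frequency: ω = 2π·f = 2π·160 = 1005 rad/s.
Step 2 — Component impedances:
  R1: Z = R = 711 Ω
  R2: Z = R = 63.3 Ω
  L: Z = jωL = j·1005·0.00262 = 0 + j2.634 Ω
Step 3 — Parallel branch: R2 || L = 1/(1/R2 + 1/L) = 0.1094 + j2.629 Ω.
Step 4 — Series with R1: Z_total = R1 + (R2 || L) = 711.1 + j2.629 Ω = 711.1∠0.2° Ω.
Step 5 — Power factor: PF = cos(φ) = Re(Z)/|Z| = 711.1/711.1 = 1.
Step 6 — Type: Im(Z) = 2.629 ⇒ lagging (phase φ = 0.2°).

PF = 1 (lagging, φ = 0.2°)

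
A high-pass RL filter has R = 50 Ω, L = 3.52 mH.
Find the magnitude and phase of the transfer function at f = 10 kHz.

Step 1 — Angular frequency: ω = 2π·1e+04 = 6.283e+04 rad/s.
Step 2 — Transfer function: H(jω) = jωL/(R + jωL).
Step 3 — Numerator jωL = j·221.2; denominator R + jωL = 50 + j221.2.
Step 4 — H = 0.9514 + j0.2151.
Step 5 — Magnitude: |H| = 0.9754 (-0.2 dB); phase: φ = 12.7°.

|H| = 0.9754 (-0.2 dB), φ = 12.7°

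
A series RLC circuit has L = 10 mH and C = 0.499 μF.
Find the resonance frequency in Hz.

Step 1 — Resonance condition Im(Z)=0 gives ω₀ = 1/√(LC).
Step 2 — ω₀ = 1/√(0.01·4.99e-07) = 1.416e+04 rad/s.
Step 3 — f₀ = ω₀/(2π) = 2253 Hz.

f₀ = 2253 Hz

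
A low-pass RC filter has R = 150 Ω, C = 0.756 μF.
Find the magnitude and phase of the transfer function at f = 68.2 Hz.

Step 1 — Angular frequency: ω = 2π·68.2 = 428.5 rad/s.
Step 2 — Transfer function: H(jω) = 1/(1 + jωRC).
Step 3 — Denominator: 1 + jωRC = 1 + j·428.5·150·7.56e-07 = 1 + j0.04859.
Step 4 — H = 0.9976 - j0.04848.
Step 5 — Magnitude: |H| = 0.9988 (-0.0 dB); phase: φ = -2.8°.

|H| = 0.9988 (-0.0 dB), φ = -2.8°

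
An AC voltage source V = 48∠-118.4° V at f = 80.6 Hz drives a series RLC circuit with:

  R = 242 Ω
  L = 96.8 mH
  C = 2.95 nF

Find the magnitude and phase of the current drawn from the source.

Step 1 — Angular frequency: ω = 2π·f = 2π·80.6 = 506.4 rad/s.
Step 2 — Component impedances:
  R: Z = R = 242 Ω
  L: Z = jωL = j·506.4·0.0968 = 0 + j49.02 Ω
  C: Z = 1/(jωC) = -j/(ω·C) = 0 - j6.694e+05 Ω
Step 3 — Series combination: Z_total = R + L + C = 242 - j6.693e+05 Ω = 6.693e+05∠-90.0° Ω.
Step 4 — Source phasor: V = 48∠-118.4° V = -22.83 - j42.22 V.
Step 5 — Ohm's law: I = V / Z_total = (-22.83 - j42.22) / (242 - j6.693e+05) = 6.307e-05 - j3.413e-05 A.
Step 6 — Convert to polar: |I| = 7.171e-05 A, ∠I = -28.4°.

I = 7.171e-05∠-28.4° A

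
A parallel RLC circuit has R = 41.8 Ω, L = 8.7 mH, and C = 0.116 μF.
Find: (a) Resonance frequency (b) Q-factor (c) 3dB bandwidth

Step 1 — Resonance: ω₀ = 1/√(LC) = 1/√(0.0087·1.16e-07) = 3.148e+04 rad/s.
Step 2 — f₀ = ω₀/(2π) = 5010 Hz.
Step 3 — Parallel Q: Q = R/(ω₀L) = 41.8/(3.148e+04·0.0087) = 0.1526.
Step 4 — Bandwidth: Δω = ω₀/Q = 2.062e+05 rad/s; BW = Δω/(2π) = 3.282e+04 Hz.

(a) f₀ = 5010 Hz  (b) Q = 0.1526  (c) BW = 3.282e+04 Hz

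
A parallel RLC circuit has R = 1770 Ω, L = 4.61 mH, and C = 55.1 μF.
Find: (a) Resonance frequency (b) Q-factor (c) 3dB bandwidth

Step 1 — Resonance: ω₀ = 1/√(LC) = 1/√(0.00461·5.51e-05) = 1984 rad/s.
Step 2 — f₀ = ω₀/(2π) = 315.8 Hz.
Step 3 — Parallel Q: Q = R/(ω₀L) = 1770/(1984·0.00461) = 193.5.
Step 4 — Bandwidth: Δω = ω₀/Q = 10.25 rad/s; BW = Δω/(2π) = 1.632 Hz.

(a) f₀ = 315.8 Hz  (b) Q = 193.5  (c) BW = 1.632 Hz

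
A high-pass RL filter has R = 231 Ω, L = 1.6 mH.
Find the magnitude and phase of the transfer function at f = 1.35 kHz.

Step 1 — Angular frequency: ω = 2π·1350 = 8482 rad/s.
Step 2 — Transfer function: H(jω) = jωL/(R + jωL).
Step 3 — Numerator jωL = j·13.57; denominator R + jωL = 231 + j13.57.
Step 4 — H = 0.00344 + j0.05855.
Step 5 — Magnitude: |H| = 0.05865 (-24.6 dB); phase: φ = 86.6°.

|H| = 0.05865 (-24.6 dB), φ = 86.6°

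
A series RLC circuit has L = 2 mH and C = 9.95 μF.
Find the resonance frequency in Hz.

Step 1 — Resonance condition Im(Z)=0 gives ω₀ = 1/√(LC).
Step 2 — ω₀ = 1/√(0.002·9.95e-06) = 7089 rad/s.
Step 3 — f₀ = ω₀/(2π) = 1128 Hz.

f₀ = 1128 Hz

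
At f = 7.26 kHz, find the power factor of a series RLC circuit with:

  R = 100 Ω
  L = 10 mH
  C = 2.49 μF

Step 1 — Angular frequency: ω = 2π·f = 2π·7260 = 4.562e+04 rad/s.
Step 2 — Component impedances:
  R: Z = R = 100 Ω
  L: Z = jωL = j·4.562e+04·0.01 = 0 + j456.2 Ω
  C: Z = 1/(jωC) = -j/(ω·C) = 0 - j8.804 Ω
Step 3 — Series combination: Z_total = R + L + C = 100 + j447.4 Ω = 458.4∠77.4° Ω.
Step 4 — Power factor: PF = cos(φ) = Re(Z)/|Z| = 100/458.4 = 0.2182.
Step 5 — Type: Im(Z) = 447.4 ⇒ lagging (phase φ = 77.4°).

PF = 0.2182 (lagging, φ = 77.4°)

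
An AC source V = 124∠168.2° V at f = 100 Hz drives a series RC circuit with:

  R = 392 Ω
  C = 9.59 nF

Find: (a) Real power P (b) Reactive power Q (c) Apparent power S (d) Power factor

Step 1 — Angular frequency: ω = 2π·f = 2π·100 = 628.3 rad/s.
Step 2 — Component impedances:
  R: Z = R = 392 Ω
  C: Z = 1/(jωC) = -j/(ω·C) = 0 - j1.66e+05 Ω
Step 3 — Series combination: Z_total = R + C = 392 - j1.66e+05 Ω = 1.66e+05∠-89.9° Ω.
Step 4 — Source phasor: V = 124∠168.2° V = -121.4 + j25.36 V.
Step 5 — Current: I = V / Z = -0.0001545 - j0.000731 A = 0.0007472∠-101.9° A.
Step 6 — Complex power: S = V·I* = 0.0002188 - j0.09265 VA.
Step 7 — Real power: P = Re(S) = 0.0002188 W.
Step 8 — Reactive power: Q = Im(S) = -0.09265 VAR.
Step 9 — Apparent power: |S| = 0.09265 VA.
Step 10 — Power factor: PF = P/|S| = 0.002362 (leading).

(a) P = 0.0002188 W  (b) Q = -0.09265 VAR  (c) S = 0.09265 VA  (d) PF = 0.002362 (leading)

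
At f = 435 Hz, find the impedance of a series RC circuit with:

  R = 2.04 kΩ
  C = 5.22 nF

Step 1 — Angular frequency: ω = 2π·f = 2π·435 = 2733 rad/s.
Step 2 — Component impedances:
  R: Z = R = 2040 Ω
  C: Z = 1/(jωC) = -j/(ω·C) = 0 - j7.009e+04 Ω
Step 3 — Series combination: Z_total = R + C = 2040 - j7.009e+04 Ω = 7.012e+04∠-88.3° Ω.

Z = 2040 - j7.009e+04 Ω = 7.012e+04∠-88.3° Ω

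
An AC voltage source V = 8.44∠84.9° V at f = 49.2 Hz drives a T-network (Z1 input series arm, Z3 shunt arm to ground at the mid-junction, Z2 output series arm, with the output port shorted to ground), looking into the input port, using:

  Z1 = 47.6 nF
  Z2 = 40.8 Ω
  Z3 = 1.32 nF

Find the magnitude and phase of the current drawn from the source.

Step 1 — Angular frequency: ω = 2π·f = 2π·49.2 = 309.1 rad/s.
Step 2 — Component impedances:
  Z1: Z = 1/(jωC) = -j/(ω·C) = 0 - j6.796e+04 Ω
  Z2: Z = R = 40.8 Ω
  Z3: Z = 1/(jωC) = -j/(ω·C) = 0 - j2.451e+06 Ω
Step 3 — With the output port shorted to ground, the output series arm Z2 runs from the junction to ground; the shunt arm Z3 also runs from the junction to ground. They appear in parallel: Z3 || Z2 = 40.8 - j0.0006793 Ω.
Step 4 — Series with input arm Z1: Z_in = Z1 + (Z3 || Z2) = 40.8 - j6.796e+04 Ω = 6.796e+04∠-90.0° Ω.
Step 5 — Source phasor: V = 8.44∠84.9° V = 0.7503 + j8.407 V.
Step 6 — Ohm's law: I = V / Z_total = (0.7503 + j8.407) / (40.8 - j6.796e+04) = -0.0001237 + j1.111e-05 A.
Step 7 — Convert to polar: |I| = 0.0001242 A, ∠I = 174.9°.

I = 0.0001242∠174.9° A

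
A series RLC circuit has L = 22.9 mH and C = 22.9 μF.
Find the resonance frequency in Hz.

Step 1 — Resonance condition Im(Z)=0 gives ω₀ = 1/√(LC).
Step 2 — ω₀ = 1/√(0.0229·2.29e-05) = 1381 rad/s.
Step 3 — f₀ = ω₀/(2π) = 219.8 Hz.

f₀ = 219.8 Hz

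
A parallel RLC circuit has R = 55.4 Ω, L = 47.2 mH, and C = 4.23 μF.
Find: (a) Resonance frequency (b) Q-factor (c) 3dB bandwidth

Step 1 — Resonance: ω₀ = 1/√(LC) = 1/√(0.0472·4.23e-06) = 2238 rad/s.
Step 2 — f₀ = ω₀/(2π) = 356.2 Hz.
Step 3 — Parallel Q: Q = R/(ω₀L) = 55.4/(2238·0.0472) = 0.5245.
Step 4 — Bandwidth: Δω = ω₀/Q = 4267 rad/s; BW = Δω/(2π) = 679.2 Hz.

(a) f₀ = 356.2 Hz  (b) Q = 0.5245  (c) BW = 679.2 Hz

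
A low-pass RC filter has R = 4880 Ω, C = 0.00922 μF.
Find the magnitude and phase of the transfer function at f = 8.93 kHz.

Step 1 — Angular frequency: ω = 2π·8930 = 5.611e+04 rad/s.
Step 2 — Transfer function: H(jω) = 1/(1 + jωRC).
Step 3 — Denominator: 1 + jωRC = 1 + j·5.611e+04·4880·9.22e-09 = 1 + j2.525.
Step 4 — H = 0.1356 - j0.3424.
Step 5 — Magnitude: |H| = 0.3683 (-8.7 dB); phase: φ = -68.4°.

|H| = 0.3683 (-8.7 dB), φ = -68.4°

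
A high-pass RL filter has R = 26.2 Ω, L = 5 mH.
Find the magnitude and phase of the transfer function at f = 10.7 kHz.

Step 1 — Angular frequency: ω = 2π·1.07e+04 = 6.723e+04 rad/s.
Step 2 — Transfer function: H(jω) = jωL/(R + jωL).
Step 3 — Numerator jωL = j·336.2; denominator R + jωL = 26.2 + j336.2.
Step 4 — H = 0.994 + j0.07747.
Step 5 — Magnitude: |H| = 0.997 (-0.0 dB); phase: φ = 4.5°.

|H| = 0.997 (-0.0 dB), φ = 4.5°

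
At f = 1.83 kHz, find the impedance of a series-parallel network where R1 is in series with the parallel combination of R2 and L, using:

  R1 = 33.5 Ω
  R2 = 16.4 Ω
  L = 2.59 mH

Step 1 — Angular frequency: ω = 2π·f = 2π·1830 = 1.15e+04 rad/s.
Step 2 — Component impedances:
  R1: Z = R = 33.5 Ω
  R2: Z = R = 16.4 Ω
  L: Z = jωL = j·1.15e+04·0.00259 = 0 + j29.78 Ω
Step 3 — Parallel branch: R2 || L = 1/(1/R2 + 1/L) = 12.58 + j6.93 Ω.
Step 4 — Series with R1: Z_total = R1 + (R2 || L) = 46.08 + j6.93 Ω = 46.6∠8.6° Ω.

Z = 46.08 + j6.93 Ω = 46.6∠8.6° Ω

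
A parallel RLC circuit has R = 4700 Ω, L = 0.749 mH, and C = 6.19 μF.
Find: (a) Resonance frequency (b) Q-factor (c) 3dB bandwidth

Step 1 — Resonance: ω₀ = 1/√(LC) = 1/√(0.000749·6.19e-06) = 1.469e+04 rad/s.
Step 2 — f₀ = ω₀/(2π) = 2337 Hz.
Step 3 — Parallel Q: Q = R/(ω₀L) = 4700/(1.469e+04·0.000749) = 427.3.
Step 4 — Bandwidth: Δω = ω₀/Q = 34.37 rad/s; BW = Δω/(2π) = 5.471 Hz.

(a) f₀ = 2337 Hz  (b) Q = 427.3  (c) BW = 5.471 Hz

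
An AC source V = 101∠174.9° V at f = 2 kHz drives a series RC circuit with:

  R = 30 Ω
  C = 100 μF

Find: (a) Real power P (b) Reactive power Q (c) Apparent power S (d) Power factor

Step 1 — Angular frequency: ω = 2π·f = 2π·2000 = 1.257e+04 rad/s.
Step 2 — Component impedances:
  R: Z = R = 30 Ω
  C: Z = 1/(jωC) = -j/(ω·C) = 0 - j0.7958 Ω
Step 3 — Series combination: Z_total = R + C = 30 - j0.7958 Ω = 30.01∠-1.5° Ω.
Step 4 — Source phasor: V = 101∠174.9° V = -100.6 + j8.978 V.
Step 5 — Current: I = V / Z = -3.359 + j0.2102 A = 3.365∠176.4° A.
Step 6 — Complex power: S = V·I* = 339.8 - j9.013 VA.
Step 7 — Real power: P = Re(S) = 339.8 W.
Step 8 — Reactive power: Q = Im(S) = -9.013 VAR.
Step 9 — Apparent power: |S| = 339.9 VA.
Step 10 — Power factor: PF = P/|S| = 0.9996 (leading).

(a) P = 339.8 W  (b) Q = -9.013 VAR  (c) S = 339.9 VA  (d) PF = 0.9996 (leading)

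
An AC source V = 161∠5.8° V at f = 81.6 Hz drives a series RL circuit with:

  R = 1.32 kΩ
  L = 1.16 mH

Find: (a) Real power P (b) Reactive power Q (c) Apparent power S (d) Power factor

Step 1 — Angular frequency: ω = 2π·f = 2π·81.6 = 512.7 rad/s.
Step 2 — Component impedances:
  R: Z = R = 1320 Ω
  L: Z = jωL = j·512.7·0.00116 = 0 + j0.5947 Ω
Step 3 — Series combination: Z_total = R + L = 1320 + j0.5947 Ω = 1320∠0.0° Ω.
Step 4 — Source phasor: V = 161∠5.8° V = 160.2 + j16.27 V.
Step 5 — Current: I = V / Z = 0.1214 + j0.01227 A = 0.122∠5.8° A.
Step 6 — Complex power: S = V·I* = 19.64 + j0.008848 VA.
Step 7 — Real power: P = Re(S) = 19.64 W.
Step 8 — Reactive power: Q = Im(S) = 0.008848 VAR.
Step 9 — Apparent power: |S| = 19.64 VA.
Step 10 — Power factor: PF = P/|S| = 1 (lagging).

(a) P = 19.64 W  (b) Q = 0.008848 VAR  (c) S = 19.64 VA  (d) PF = 1 (lagging)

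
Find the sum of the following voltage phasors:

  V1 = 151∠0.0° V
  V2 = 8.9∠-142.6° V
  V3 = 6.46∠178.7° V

Step 1 — Convert each phasor to rectangular form:
  V1 = 151·(cos(0.0°) + j·sin(0.0°)) = 151 V
  V2 = 8.9·(cos(-142.6°) + j·sin(-142.6°)) = -7.07 - j5.406 V
  V3 = 6.46·(cos(178.7°) + j·sin(178.7°)) = -6.458 + j0.1466 V
Step 2 — Sum components: V_total = 137.5 - j5.259 V.
Step 3 — Convert to polar: |V_total| = 137.6 V, ∠V_total = -2.2°.

V_total = 137.6∠-2.2° V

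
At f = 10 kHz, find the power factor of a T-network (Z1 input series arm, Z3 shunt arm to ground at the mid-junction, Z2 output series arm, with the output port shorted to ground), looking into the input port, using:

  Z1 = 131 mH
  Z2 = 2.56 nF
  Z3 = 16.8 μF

Step 1 — Angular frequency: ω = 2π·f = 2π·1e+04 = 6.283e+04 rad/s.
Step 2 — Component impedances:
  Z1: Z = jωL = j·6.283e+04·0.131 = 0 + j8231 Ω
  Z2: Z = 1/(jωC) = -j/(ω·C) = 0 - j6217 Ω
  Z3: Z = 1/(jωC) = -j/(ω·C) = 0 - j0.9474 Ω
Step 3 — With the output port shorted to ground, the output series arm Z2 runs from the junction to ground; the shunt arm Z3 also runs from the junction to ground. They appear in parallel: Z3 || Z2 = 0 - j0.9472 Ω.
Step 4 — Series with input arm Z1: Z_in = Z1 + (Z3 || Z2) = 0 + j8230 Ω = 8230∠90.0° Ω.
Step 5 — Power factor: PF = cos(φ) = Re(Z)/|Z| = 0/8230 = 0.
Step 6 — Type: Im(Z) = 8230 ⇒ lagging (phase φ = 90.0°).

PF = 0 (lagging, φ = 90.0°)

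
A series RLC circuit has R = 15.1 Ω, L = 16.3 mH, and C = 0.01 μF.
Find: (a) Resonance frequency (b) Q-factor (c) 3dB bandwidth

Step 1 — Resonance: ω₀ = 1/√(LC) = 1/√(0.0163·1e-08) = 7.833e+04 rad/s.
Step 2 — f₀ = ω₀/(2π) = 1.247e+04 Hz.
Step 3 — Series Q: Q = ω₀L/R = 7.833e+04·0.0163/15.1 = 84.55.
Step 4 — Bandwidth: Δω = ω₀/Q = 926.4 rad/s; BW = Δω/(2π) = 147.4 Hz.

(a) f₀ = 1.247e+04 Hz  (b) Q = 84.55  (c) BW = 147.4 Hz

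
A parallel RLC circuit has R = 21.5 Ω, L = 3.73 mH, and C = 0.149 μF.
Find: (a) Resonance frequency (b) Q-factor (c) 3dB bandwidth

Step 1 — Resonance: ω₀ = 1/√(LC) = 1/√(0.00373·1.49e-07) = 4.242e+04 rad/s.
Step 2 — f₀ = ω₀/(2π) = 6751 Hz.
Step 3 — Parallel Q: Q = R/(ω₀L) = 21.5/(4.242e+04·0.00373) = 0.1359.
Step 4 — Bandwidth: Δω = ω₀/Q = 3.122e+05 rad/s; BW = Δω/(2π) = 4.968e+04 Hz.

(a) f₀ = 6751 Hz  (b) Q = 0.1359  (c) BW = 4.968e+04 Hz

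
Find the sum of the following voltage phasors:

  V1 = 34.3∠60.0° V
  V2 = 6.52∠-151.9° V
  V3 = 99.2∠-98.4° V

Step 1 — Convert each phasor to rectangular form:
  V1 = 34.3·(cos(60.0°) + j·sin(60.0°)) = 17.15 + j29.7 V
  V2 = 6.52·(cos(-151.9°) + j·sin(-151.9°)) = -5.751 - j3.071 V
  V3 = 99.2·(cos(-98.4°) + j·sin(-98.4°)) = -14.49 - j98.14 V
Step 2 — Sum components: V_total = -3.093 - j71.5 V.
Step 3 — Convert to polar: |V_total| = 71.57 V, ∠V_total = -92.5°.

V_total = 71.57∠-92.5° V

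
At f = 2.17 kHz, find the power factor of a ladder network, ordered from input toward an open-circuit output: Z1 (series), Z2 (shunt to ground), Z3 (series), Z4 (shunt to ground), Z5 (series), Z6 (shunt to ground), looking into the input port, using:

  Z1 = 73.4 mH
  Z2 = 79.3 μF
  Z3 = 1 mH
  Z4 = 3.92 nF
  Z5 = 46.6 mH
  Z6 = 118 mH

Step 1 — Angular frequency: ω = 2π·f = 2π·2170 = 1.363e+04 rad/s.
Step 2 — Component impedances:
  Z1: Z = jωL = j·1.363e+04·0.0734 = 0 + j1001 Ω
  Z2: Z = 1/(jωC) = -j/(ω·C) = 0 - j0.9249 Ω
  Z3: Z = jωL = j·1.363e+04·0.001 = 0 + j13.63 Ω
  Z4: Z = 1/(jωC) = -j/(ω·C) = 0 - j1.871e+04 Ω
  Z5: Z = jωL = j·1.363e+04·0.0466 = 0 + j635.4 Ω
  Z6: Z = jωL = j·1.363e+04·0.118 = 0 + j1609 Ω
Step 3 — Ladder network (open output): work backward from the far end, alternating series and parallel combinations. Z_in = 0 + j999.8 Ω = 999.8∠90.0° Ω.
Step 4 — Power factor: PF = cos(φ) = Re(Z)/|Z| = 0/999.8 = 0.
Step 5 — Type: Im(Z) = 999.8 ⇒ lagging (phase φ = 90.0°).

PF = 0 (lagging, φ = 90.0°)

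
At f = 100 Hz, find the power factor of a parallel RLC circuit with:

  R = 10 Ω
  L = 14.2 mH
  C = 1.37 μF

Step 1 — Angular frequency: ω = 2π·f = 2π·100 = 628.3 rad/s.
Step 2 — Component impedances:
  R: Z = R = 10 Ω
  L: Z = jωL = j·628.3·0.0142 = 0 + j8.922 Ω
  C: Z = 1/(jωC) = -j/(ω·C) = 0 - j1162 Ω
Step 3 — Parallel combination: 1/Z_total = 1/R + 1/L + 1/C; Z_total = 4.47 + j4.972 Ω = 6.686∠48.0° Ω.
Step 4 — Power factor: PF = cos(φ) = Re(Z)/|Z| = 4.47/6.686 = 0.6686.
Step 5 — Type: Im(Z) = 4.972 ⇒ lagging (phase φ = 48.0°).

PF = 0.6686 (lagging, φ = 48.0°)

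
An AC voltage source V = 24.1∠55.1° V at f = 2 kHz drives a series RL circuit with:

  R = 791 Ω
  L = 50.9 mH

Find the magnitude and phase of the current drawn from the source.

Step 1 — Angular frequency: ω = 2π·f = 2π·2000 = 1.257e+04 rad/s.
Step 2 — Component impedances:
  R: Z = R = 791 Ω
  L: Z = jωL = j·1.257e+04·0.0509 = 0 + j639.6 Ω
Step 3 — Series combination: Z_total = R + L = 791 + j639.6 Ω = 1017∠39.0° Ω.
Step 4 — Source phasor: V = 24.1∠55.1° V = 13.79 + j19.77 V.
Step 5 — Ohm's law: I = V / Z_total = (13.79 + j19.77) / (791 + j639.6) = 0.02276 + j0.006586 A.
Step 6 — Convert to polar: |I| = 0.02369 A, ∠I = 16.1°.

I = 0.02369∠16.1° A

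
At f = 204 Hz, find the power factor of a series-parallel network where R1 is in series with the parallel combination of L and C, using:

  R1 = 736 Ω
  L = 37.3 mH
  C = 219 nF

Step 1 — Angular frequency: ω = 2π·f = 2π·204 = 1282 rad/s.
Step 2 — Component impedances:
  R1: Z = R = 736 Ω
  L: Z = jωL = j·1282·0.0373 = 0 + j47.81 Ω
  C: Z = 1/(jωC) = -j/(ω·C) = 0 - j3562 Ω
Step 3 — Parallel branch: L || C = 1/(1/L + 1/C) = 0 + j48.46 Ω.
Step 4 — Series with R1: Z_total = R1 + (L || C) = 736 + j48.46 Ω = 737.6∠3.8° Ω.
Step 5 — Power factor: PF = cos(φ) = Re(Z)/|Z| = 736/737.6 = 0.9978.
Step 6 — Type: Im(Z) = 48.46 ⇒ lagging (phase φ = 3.8°).

PF = 0.9978 (lagging, φ = 3.8°)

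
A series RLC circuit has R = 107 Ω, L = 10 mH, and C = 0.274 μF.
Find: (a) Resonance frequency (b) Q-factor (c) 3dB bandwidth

Step 1 — Resonance: ω₀ = 1/√(LC) = 1/√(0.01·2.74e-07) = 1.91e+04 rad/s.
Step 2 — f₀ = ω₀/(2π) = 3040 Hz.
Step 3 — Series Q: Q = ω₀L/R = 1.91e+04·0.01/107 = 1.785.
Step 4 — Bandwidth: Δω = ω₀/Q = 1.07e+04 rad/s; BW = Δω/(2π) = 1703 Hz.

(a) f₀ = 3040 Hz  (b) Q = 1.785  (c) BW = 1703 Hz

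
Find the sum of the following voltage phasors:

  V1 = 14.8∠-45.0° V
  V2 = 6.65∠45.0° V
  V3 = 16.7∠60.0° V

Step 1 — Convert each phasor to rectangular form:
  V1 = 14.8·(cos(-45.0°) + j·sin(-45.0°)) = 10.47 - j10.47 V
  V2 = 6.65·(cos(45.0°) + j·sin(45.0°)) = 4.702 + j4.702 V
  V3 = 16.7·(cos(60.0°) + j·sin(60.0°)) = 8.35 + j14.46 V
Step 2 — Sum components: V_total = 23.52 + j8.7 V.
Step 3 — Convert to polar: |V_total| = 25.07 V, ∠V_total = 20.3°.

V_total = 25.07∠20.3° V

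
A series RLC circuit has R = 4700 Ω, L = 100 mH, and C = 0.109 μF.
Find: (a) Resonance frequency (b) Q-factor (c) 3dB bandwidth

Step 1 — Resonance: ω₀ = 1/√(LC) = 1/√(0.1·1.09e-07) = 9578 rad/s.
Step 2 — f₀ = ω₀/(2π) = 1524 Hz.
Step 3 — Series Q: Q = ω₀L/R = 9578·0.1/4700 = 0.2038.
Step 4 — Bandwidth: Δω = ω₀/Q = 4.7e+04 rad/s; BW = Δω/(2π) = 7480 Hz.

(a) f₀ = 1524 Hz  (b) Q = 0.2038  (c) BW = 7480 Hz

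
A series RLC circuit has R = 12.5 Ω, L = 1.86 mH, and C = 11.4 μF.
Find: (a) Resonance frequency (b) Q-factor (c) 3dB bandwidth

Step 1 — Resonance: ω₀ = 1/√(LC) = 1/√(0.00186·1.14e-05) = 6867 rad/s.
Step 2 — f₀ = ω₀/(2π) = 1093 Hz.
Step 3 — Series Q: Q = ω₀L/R = 6867·0.00186/12.5 = 1.022.
Step 4 — Bandwidth: Δω = ω₀/Q = 6720 rad/s; BW = Δω/(2π) = 1070 Hz.

(a) f₀ = 1093 Hz  (b) Q = 1.022  (c) BW = 1070 Hz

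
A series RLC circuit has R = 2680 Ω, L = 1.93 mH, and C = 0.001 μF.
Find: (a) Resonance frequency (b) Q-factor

Step 1 — Resonance condition Im(Z)=0 gives ω₀ = 1/√(LC).
Step 2 — ω₀ = 1/√(0.00193·1e-09) = 7.198e+05 rad/s.
Step 3 — f₀ = ω₀/(2π) = 1.146e+05 Hz.
Step 4 — Series Q: Q = ω₀L/R = 7.198e+05·0.00193/2680 = 0.5184.

(a) f₀ = 1.146e+05 Hz  (b) Q = 0.5184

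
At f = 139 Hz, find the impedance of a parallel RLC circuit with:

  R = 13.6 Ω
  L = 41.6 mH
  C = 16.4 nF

Step 1 — Angular frequency: ω = 2π·f = 2π·139 = 873.4 rad/s.
Step 2 — Component impedances:
  R: Z = R = 13.6 Ω
  L: Z = jωL = j·873.4·0.0416 = 0 + j36.33 Ω
  C: Z = 1/(jωC) = -j/(ω·C) = 0 - j6.982e+04 Ω
Step 3 — Parallel combination: 1/Z_total = 1/R + 1/L + 1/C; Z_total = 11.93 + j4.463 Ω = 12.74∠20.5° Ω.

Z = 11.93 + j4.463 Ω = 12.74∠20.5° Ω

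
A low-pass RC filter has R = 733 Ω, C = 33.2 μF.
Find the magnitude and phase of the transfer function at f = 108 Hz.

Step 1 — Angular frequency: ω = 2π·108 = 678.6 rad/s.
Step 2 — Transfer function: H(jω) = 1/(1 + jωRC).
Step 3 — Denominator: 1 + jωRC = 1 + j·678.6·733·3.32e-05 = 1 + j16.51.
Step 4 — H = 0.003654 - j0.06033.
Step 5 — Magnitude: |H| = 0.06044 (-24.4 dB); phase: φ = -86.5°.

|H| = 0.06044 (-24.4 dB), φ = -86.5°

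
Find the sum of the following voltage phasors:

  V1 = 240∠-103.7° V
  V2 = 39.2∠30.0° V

Step 1 — Convert each phasor to rectangular form:
  V1 = 240·(cos(-103.7°) + j·sin(-103.7°)) = -56.84 - j233.2 V
  V2 = 39.2·(cos(30.0°) + j·sin(30.0°)) = 33.95 + j19.6 V
Step 2 — Sum components: V_total = -22.89 - j213.6 V.
Step 3 — Convert to polar: |V_total| = 214.8 V, ∠V_total = -96.1°.

V_total = 214.8∠-96.1° V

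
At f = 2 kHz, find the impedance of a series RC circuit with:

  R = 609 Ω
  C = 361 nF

Step 1 — Angular frequency: ω = 2π·f = 2π·2000 = 1.257e+04 rad/s.
Step 2 — Component impedances:
  R: Z = R = 609 Ω
  C: Z = 1/(jωC) = -j/(ω·C) = 0 - j220.4 Ω
Step 3 — Series combination: Z_total = R + C = 609 - j220.4 Ω = 647.7∠-19.9° Ω.

Z = 609 - j220.4 Ω = 647.7∠-19.9° Ω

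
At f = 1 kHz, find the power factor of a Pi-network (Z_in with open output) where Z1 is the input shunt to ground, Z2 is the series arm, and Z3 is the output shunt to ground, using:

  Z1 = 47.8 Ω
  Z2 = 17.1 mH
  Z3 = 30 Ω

Step 1 — Angular frequency: ω = 2π·f = 2π·1000 = 6283 rad/s.
Step 2 — Component impedances:
  Z1: Z = R = 47.8 Ω
  Z2: Z = jωL = j·6283·0.0171 = 0 + j107.4 Ω
  Z3: Z = R = 30 Ω
Step 3 — With open output, the series arm Z2 and the output shunt Z3 appear in series to ground: Z2 + Z3 = 30 + j107.4 Ω.
Step 4 — Parallel with input shunt Z1: Z_in = Z1 || (Z2 + Z3) = 37.7 + j13.95 Ω = 40.2∠20.3° Ω.
Step 5 — Power factor: PF = cos(φ) = Re(Z)/|Z| = 37.7/40.2 = 0.9378.
Step 6 — Type: Im(Z) = 13.95 ⇒ lagging (phase φ = 20.3°).

PF = 0.9378 (lagging, φ = 20.3°)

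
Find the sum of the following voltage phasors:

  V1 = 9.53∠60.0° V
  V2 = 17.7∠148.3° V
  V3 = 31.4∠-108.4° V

Step 1 — Convert each phasor to rectangular form:
  V1 = 9.53·(cos(60.0°) + j·sin(60.0°)) = 4.765 + j8.253 V
  V2 = 17.7·(cos(148.3°) + j·sin(148.3°)) = -15.06 + j9.301 V
  V3 = 31.4·(cos(-108.4°) + j·sin(-108.4°)) = -9.911 - j29.79 V
Step 2 — Sum components: V_total = -20.21 - j12.24 V.
Step 3 — Convert to polar: |V_total| = 23.62 V, ∠V_total = -148.8°.

V_total = 23.62∠-148.8° V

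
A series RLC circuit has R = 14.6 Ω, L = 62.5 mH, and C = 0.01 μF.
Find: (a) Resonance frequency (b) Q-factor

Step 1 — Resonance condition Im(Z)=0 gives ω₀ = 1/√(LC).
Step 2 — ω₀ = 1/√(0.0625·1e-08) = 4e+04 rad/s.
Step 3 — f₀ = ω₀/(2π) = 6366 Hz.
Step 4 — Series Q: Q = ω₀L/R = 4e+04·0.0625/14.6 = 171.2.

(a) f₀ = 6366 Hz  (b) Q = 171.2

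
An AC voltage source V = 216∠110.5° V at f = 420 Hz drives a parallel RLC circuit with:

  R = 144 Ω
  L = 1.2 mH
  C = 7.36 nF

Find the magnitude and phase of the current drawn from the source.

Step 1 — Angular frequency: ω = 2π·f = 2π·420 = 2639 rad/s.
Step 2 — Component impedances:
  R: Z = R = 144 Ω
  L: Z = jωL = j·2639·0.0012 = 0 + j3.167 Ω
  C: Z = 1/(jωC) = -j/(ω·C) = 0 - j5.149e+04 Ω
Step 3 — Parallel combination: 1/Z_total = 1/R + 1/L + 1/C; Z_total = 0.06961 + j3.165 Ω = 3.166∠88.7° Ω.
Step 4 — Source phasor: V = 216∠110.5° V = -75.64 + j202.3 V.
Step 5 — Ohm's law: I = V / Z_total = (-75.64 + j202.3) / (0.06961 + j3.165) = 63.36 + j25.29 A.
Step 6 — Convert to polar: |I| = 68.22 A, ∠I = 21.8°.

I = 68.22∠21.8° A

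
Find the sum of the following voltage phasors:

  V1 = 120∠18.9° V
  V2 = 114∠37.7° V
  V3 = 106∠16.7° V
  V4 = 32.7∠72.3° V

Step 1 — Convert each phasor to rectangular form:
  V1 = 120·(cos(18.9°) + j·sin(18.9°)) = 113.5 + j38.87 V
  V2 = 114·(cos(37.7°) + j·sin(37.7°)) = 90.2 + j69.71 V
  V3 = 106·(cos(16.7°) + j·sin(16.7°)) = 101.5 + j30.46 V
  V4 = 32.7·(cos(72.3°) + j·sin(72.3°)) = 9.942 + j31.15 V
Step 2 — Sum components: V_total = 315.2 + j170.2 V.
Step 3 — Convert to polar: |V_total| = 358.2 V, ∠V_total = 28.4°.

V_total = 358.2∠28.4° V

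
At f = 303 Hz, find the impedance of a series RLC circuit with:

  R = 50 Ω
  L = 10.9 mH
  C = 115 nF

Step 1 — Angular frequency: ω = 2π·f = 2π·303 = 1904 rad/s.
Step 2 — Component impedances:
  R: Z = R = 50 Ω
  L: Z = jωL = j·1904·0.0109 = 0 + j20.75 Ω
  C: Z = 1/(jωC) = -j/(ω·C) = 0 - j4568 Ω
Step 3 — Series combination: Z_total = R + L + C = 50 - j4547 Ω = 4547∠-89.4° Ω.

Z = 50 - j4547 Ω = 4547∠-89.4° Ω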